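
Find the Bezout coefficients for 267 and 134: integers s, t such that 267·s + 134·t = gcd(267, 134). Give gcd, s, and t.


Euclidean algorithm on (267, 134) — divide until remainder is 0:
  267 = 1 · 134 + 133
  134 = 1 · 133 + 1
  133 = 133 · 1 + 0
gcd(267, 134) = 1.
Track Bezout coefficients alongside the remainders: start with r₀ = 267 = a·1 + b·0 (s = 1, t = 0) and r₁ = 134 = a·0 + b·1 (s = 0, t = 1); each new remainder r_{k+1} = r_{k-1} − q_k·r_k inherits s_{k+1} = s_{k-1} − q_k·s_k, t_{k+1} = t_{k-1} − q_k·t_k, so r_k = a·s_k + b·t_k at every step:
  q = 1: r = 133, s = 1 − 1·0 = 1, t = 0 − 1·1 = -1  (check: 267·1 + 134·(-1) = 133)
  q = 1: r = 1, s = 0 − 1·1 = -1, t = 1 − 1·(-1) = 2  (check: 267·(-1) + 134·2 = 1)
The row with r = 1 (the gcd) gives the Bezout coefficients s = -1, t = 2.
Result: 267 · (-1) + 134 · (2) = 1.

gcd(267, 134) = 1; s = -1, t = 2 (check: 267·(-1) + 134·2 = 1).


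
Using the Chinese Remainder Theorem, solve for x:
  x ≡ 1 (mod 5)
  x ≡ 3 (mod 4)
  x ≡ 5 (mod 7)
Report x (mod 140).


Moduli 5, 4, 7 are pairwise coprime; by CRT there is a unique solution modulo M = 5 · 4 · 7 = 140.
Solve pairwise, accumulating the modulus:
  Start with x ≡ 1 (mod 5).
  Combine with x ≡ 3 (mod 4): since gcd(5, 4) = 1, we get a unique residue mod 20.
    Write x = 1 + 5·t and substitute into x ≡ 3 (mod 4): 5·t ≡ 3 − 1 = 2 (mod 4).
    Reduce coefficients mod 4: 1·t ≡ 2 (mod 4).
    So t ≡ 2 (mod 4).
    Then x = 1 + 5·2 = 11, valid modulo lcm(5, 4) = 20: x ≡ 11 (mod 20).
  Combine with x ≡ 5 (mod 7): since gcd(20, 7) = 1, we get a unique residue mod 140.
    Write x = 11 + 20·t and substitute into x ≡ 5 (mod 7): 20·t ≡ 5 − 11 = -6 (mod 7).
    Reduce coefficients mod 7: 6·t ≡ 1 (mod 7).
    The inverse of 6 mod 7 is 6 (since 6·6 = 36 = 5·7 + 1), so t ≡ 6·1 = 6 ≡ 6 (mod 7).
    Then x = 11 + 20·6 = 131, valid modulo lcm(20, 7) = 140: x ≡ 131 (mod 140).
Verify: 131 mod 5 = 1 ✓, 131 mod 4 = 3 ✓, 131 mod 7 = 5 ✓.

x ≡ 131 (mod 140).


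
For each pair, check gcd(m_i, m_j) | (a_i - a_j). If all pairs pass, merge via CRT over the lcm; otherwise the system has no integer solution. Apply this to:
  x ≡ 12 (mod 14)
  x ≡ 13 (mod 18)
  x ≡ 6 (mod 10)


Moduli 14, 18, 10 are not pairwise coprime, so CRT works modulo lcm(m_i) when all pairwise compatibility conditions hold.
Pairwise compatibility: gcd(m_i, m_j) must divide a_i - a_j for every pair.
Merge one congruence at a time:
  Start: x ≡ 12 (mod 14).
  Combine with x ≡ 13 (mod 18): gcd(14, 18) = 2, and 13 - 12 = 1 is NOT divisible by 2.
    ⇒ system is inconsistent (no integer solution).

No solution (the system is inconsistent).


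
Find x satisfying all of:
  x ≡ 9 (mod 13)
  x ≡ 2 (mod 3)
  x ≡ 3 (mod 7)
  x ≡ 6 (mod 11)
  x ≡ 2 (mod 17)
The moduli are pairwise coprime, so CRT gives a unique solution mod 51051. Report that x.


Product of moduli M = 13 · 3 · 7 · 11 · 17 = 51051.
Merge one congruence at a time:
  Start: x ≡ 9 (mod 13).
  Combine with x ≡ 2 (mod 3); new modulus lcm = 39.
    Write x = 9 + 13·t and substitute into x ≡ 2 (mod 3): 13·t ≡ 2 − 9 = -7 (mod 3).
    Reduce coefficients mod 3: 1·t ≡ 2 (mod 3).
    So t ≡ 2 (mod 3).
    Then x = 9 + 13·2 = 35, valid modulo lcm(13, 3) = 39: x ≡ 35 (mod 39).
  Combine with x ≡ 3 (mod 7); new modulus lcm = 273.
    Write x = 35 + 39·t and substitute into x ≡ 3 (mod 7): 39·t ≡ 3 − 35 = -32 (mod 7).
    Reduce coefficients mod 7: 4·t ≡ 3 (mod 7).
    The inverse of 4 mod 7 is 2 (since 4·2 = 8 = 1·7 + 1), so t ≡ 2·3 = 6 ≡ 6 (mod 7).
    Then x = 35 + 39·6 = 269, valid modulo lcm(39, 7) = 273: x ≡ 269 (mod 273).
  Combine with x ≡ 6 (mod 11); new modulus lcm = 3003.
    Write x = 269 + 273·t and substitute into x ≡ 6 (mod 11): 273·t ≡ 6 − 269 = -263 (mod 11).
    Reduce coefficients mod 11: 9·t ≡ 1 (mod 11).
    The inverse of 9 mod 11 is 5 (since 9·5 = 45 = 4·11 + 1), so t ≡ 5·1 = 5 ≡ 5 (mod 11).
    Then x = 269 + 273·5 = 1634, valid modulo lcm(273, 11) = 3003: x ≡ 1634 (mod 3003).
  Combine with x ≡ 2 (mod 17); new modulus lcm = 51051.
    Write x = 1634 + 3003·t and substitute into x ≡ 2 (mod 17): 3003·t ≡ 2 − 1634 = -1632 (mod 17).
    Reduce coefficients mod 17: 11·t ≡ 0 (mod 17).
    The inverse of 11 mod 17 is 14 (since 11·14 = 154 = 9·17 + 1), so t ≡ 14·0 = 0 ≡ 0 (mod 17).
    Then x = 1634 + 3003·0 = 1634, valid modulo lcm(3003, 17) = 51051: x ≡ 1634 (mod 51051).
Verify against each original: 1634 mod 13 = 9, 1634 mod 3 = 2, 1634 mod 7 = 3, 1634 mod 11 = 6, 1634 mod 17 = 2.

x ≡ 1634 (mod 51051).


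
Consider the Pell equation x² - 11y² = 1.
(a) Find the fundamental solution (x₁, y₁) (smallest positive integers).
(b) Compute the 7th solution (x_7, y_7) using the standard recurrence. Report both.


Step 1: Find the fundamental solution (x₁, y₁) of x² - 11y² = 1.
  Expand √11 as a continued fraction. a₀ = ⌊√11⌋ = 3; iterate m_{k+1} = d_k·a_k − m_k, d_{k+1} = (11 − m_{k+1}²)/d_k, a_{k+1} = ⌊(a₀ + m_{k+1})/d_{k+1}⌋ (starting m₀ = 0, d₀ = 1), with convergents p_k = a_k·p_{k-1} + p_{k-2}, q_k = a_k·q_{k-1} + q_{k-2} (p₋₁ = 1, q₋₁ = 0):
  k = 0: a₀ = 3; p₀/q₀ = 3/1; p₀² − 11·q₀² = 9 − 11 = -2.
  k = 1: m = 3, d = 2, a = ⌊(3 + 3)/2⌋ = 3; p/q = (3·3 + 1)/(3·1 + 0) = 10/3; p² − 11·q² = 100 − 99 = 1.
  The first convergent with p² − 11·q² = 1 gives the fundamental solution (x₁, y₁) = (10, 3).
Step 2: Apply the recurrence (x_{n+1}, y_{n+1}) = (x₁x_n + 11y₁y_n, x₁y_n + y₁x_n) repeatedly.
  From (x_1, y_1) = (10, 3): x_2 = 10·10 + 11·3·3 = 199; y_2 = 10·3 + 3·10 = 60.
  From (x_2, y_2) = (199, 60): x_3 = 10·199 + 11·3·60 = 3970; y_3 = 10·60 + 3·199 = 1197.
  From (x_3, y_3) = (3970, 1197): x_4 = 10·3970 + 11·3·1197 = 79201; y_4 = 10·1197 + 3·3970 = 23880.
  From (x_4, y_4) = (79201, 23880): x_5 = 10·79201 + 11·3·23880 = 1580050; y_5 = 10·23880 + 3·79201 = 476403.
  From (x_5, y_5) = (1580050, 476403): x_6 = 10·1580050 + 11·3·476403 = 31521799; y_6 = 10·476403 + 3·1580050 = 9504180.
  From (x_6, y_6) = (31521799, 9504180): x_7 = 10·31521799 + 11·3·9504180 = 628855930; y_7 = 10·9504180 + 3·31521799 = 189607197.
Step 3: Verify x_7² - 11·y_7² = 395459780696164900 - 395459780696164899 = 1 (should be 1). ✓

(x_1, y_1) = (10, 3); (x_7, y_7) = (628855930, 189607197).


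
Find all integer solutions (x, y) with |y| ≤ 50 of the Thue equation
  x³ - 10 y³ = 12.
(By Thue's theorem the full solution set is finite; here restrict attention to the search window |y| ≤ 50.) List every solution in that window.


The equation is x³ - 10y³ = 12. For fixed y, x³ = 10·y³ + 12, so a solution requires the RHS to be a perfect cube.
Strategy: iterate y from -50 to 50, compute RHS = 10·y³ + 12, and check whether it is a (positive or negative) perfect cube.
Check small values of y:
  y = 0: RHS = 12 is not a perfect cube.
  y = 1: RHS = 22 is not a perfect cube.
  y = -1: RHS = 2 is not a perfect cube.
  y = 2: RHS = 92 is not a perfect cube.
  y = -2: RHS = -68 is not a perfect cube.
  y = 3: RHS = 282 is not a perfect cube.
  y = -3: RHS = -258 is not a perfect cube.
Continuing the search up to |y| = 50 finds no solutions either.
No (x, y) in the scanned range satisfies the equation.

No integer solutions with |y| ≤ 50.


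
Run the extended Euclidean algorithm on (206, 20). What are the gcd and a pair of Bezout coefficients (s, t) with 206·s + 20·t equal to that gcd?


Euclidean algorithm on (206, 20) — divide until remainder is 0:
  206 = 10 · 20 + 6
  20 = 3 · 6 + 2
  6 = 3 · 2 + 0
gcd(206, 20) = 2.
Track Bezout coefficients alongside the remainders: start with r₀ = 206 = a·1 + b·0 (s = 1, t = 0) and r₁ = 20 = a·0 + b·1 (s = 0, t = 1); each new remainder r_{k+1} = r_{k-1} − q_k·r_k inherits s_{k+1} = s_{k-1} − q_k·s_k, t_{k+1} = t_{k-1} − q_k·t_k, so r_k = a·s_k + b·t_k at every step:
  q = 10: r = 6, s = 1 − 10·0 = 1, t = 0 − 10·1 = -10  (check: 206·1 + 20·(-10) = 6)
  q = 3: r = 2, s = 0 − 3·1 = -3, t = 1 − 3·(-10) = 31  (check: 206·(-3) + 20·31 = 2)
The row with r = 2 (the gcd) gives the Bezout coefficients s = -3, t = 31.
Result: 206 · (-3) + 20 · (31) = 2.

gcd(206, 20) = 2; s = -3, t = 31 (check: 206·(-3) + 20·31 = 2).


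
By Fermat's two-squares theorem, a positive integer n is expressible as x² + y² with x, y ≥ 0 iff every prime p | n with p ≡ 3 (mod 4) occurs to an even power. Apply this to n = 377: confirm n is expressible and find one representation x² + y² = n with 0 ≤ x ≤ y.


Step 1: Factor n = 377 = 13 · 29.
Step 2: Check the mod-4 condition on each prime factor: 13 ≡ 1 (mod 4), exponent 1; 29 ≡ 1 (mod 4), exponent 1.
All primes ≡ 3 (mod 4) appear to even exponent (or don't appear), so by the two-squares theorem n IS expressible as a sum of two squares.
Step 3: Build a representation. Here n = 13 · 29 is a product of primes ≡ 1 (mod 4). Each prime p ≡ 1 (mod 4) is itself a sum of two squares; find a² by testing p − a² for a perfect square:
  13: 13 − 1² = 12, 13 − 2² = 9 = 3² ⇒ 13 = 2² + 3².
  29: 29 − 1² = 28, 29 − 2² = 25 = 5² ⇒ 29 = 2² + 5².
  Combine using the Brahmagupta–Fibonacci identity (a² + b²)(c² + d²) = (ac − bd)² + (ad + bc)² = (ac + bd)² + (ad − bc)²:
  13 · 29 = 377: from (2² + 3²)(2² + 5²), take (2·2 − 3·5, 2·5 + 3·2) = (4 − 15, 10 + 6) = (-11, 16); dropping signs (only squares matter) gives (11, 16); check 11² + 16² = 121 + 256 = 377 ✓.
Step 4: Order so x ≤ y and verify: 11² + 16² = 121 + 256 = 377 = n. ✓

n = 377 = 11² + 16² (one valid representation with x ≤ y).


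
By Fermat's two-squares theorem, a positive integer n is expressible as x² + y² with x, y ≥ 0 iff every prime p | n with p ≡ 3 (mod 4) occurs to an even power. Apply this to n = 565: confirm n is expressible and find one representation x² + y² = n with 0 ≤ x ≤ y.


Step 1: Factor n = 565 = 5 · 113.
Step 2: Check the mod-4 condition on each prime factor: 5 ≡ 1 (mod 4), exponent 1; 113 ≡ 1 (mod 4), exponent 1.
All primes ≡ 3 (mod 4) appear to even exponent (or don't appear), so by the two-squares theorem n IS expressible as a sum of two squares.
Step 3: Build a representation. Here n = 5 · 113 is a product of primes ≡ 1 (mod 4). Each prime p ≡ 1 (mod 4) is itself a sum of two squares; find a² by testing p − a² for a perfect square:
  5: 5 − 1² = 4 = 2² ⇒ 5 = 1² + 2².
  113: 113 − 1² = 112, 113 − 2² = 109, 113 − 3² = 104, 113 − 4² = 97, 113 − 5² = 88, 113 − 6² = 77, 113 − 7² = 64 = 8² ⇒ 113 = 7² + 8².
  Combine using the Brahmagupta–Fibonacci identity (a² + b²)(c² + d²) = (ac − bd)² + (ad + bc)² = (ac + bd)² + (ad − bc)²:
  5 · 113 = 565: from (1² + 2²)(7² + 8²), take (1·7 − 2·8, 1·8 + 2·7) = (7 − 16, 8 + 14) = (-9, 22); dropping signs (only squares matter) gives (9, 22); check 9² + 22² = 81 + 484 = 565 ✓.
Step 4: Order so x ≤ y and verify: 9² + 22² = 81 + 484 = 565 = n. ✓

n = 565 = 9² + 22² (one valid representation with x ≤ y).


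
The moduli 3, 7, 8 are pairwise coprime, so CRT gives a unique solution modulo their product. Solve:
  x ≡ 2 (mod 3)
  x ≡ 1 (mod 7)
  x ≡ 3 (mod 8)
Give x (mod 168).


Moduli 3, 7, 8 are pairwise coprime; by CRT there is a unique solution modulo M = 3 · 7 · 8 = 168.
Solve pairwise, accumulating the modulus:
  Start with x ≡ 2 (mod 3).
  Combine with x ≡ 1 (mod 7): since gcd(3, 7) = 1, we get a unique residue mod 21.
    Write x = 2 + 3·t and substitute into x ≡ 1 (mod 7): 3·t ≡ 1 − 2 = -1 (mod 7).
    Reduce coefficients mod 7: 3·t ≡ 6 (mod 7).
    The inverse of 3 mod 7 is 5 (since 3·5 = 15 = 2·7 + 1), so t ≡ 5·6 = 30 ≡ 2 (mod 7).
    Then x = 2 + 3·2 = 8, valid modulo lcm(3, 7) = 21: x ≡ 8 (mod 21).
  Combine with x ≡ 3 (mod 8): since gcd(21, 8) = 1, we get a unique residue mod 168.
    Write x = 8 + 21·t and substitute into x ≡ 3 (mod 8): 21·t ≡ 3 − 8 = -5 (mod 8).
    Reduce coefficients mod 8: 5·t ≡ 3 (mod 8).
    The inverse of 5 mod 8 is 5 (since 5·5 = 25 = 3·8 + 1), so t ≡ 5·3 = 15 ≡ 7 (mod 8).
    Then x = 8 + 21·7 = 155, valid modulo lcm(21, 8) = 168: x ≡ 155 (mod 168).
Verify: 155 mod 3 = 2 ✓, 155 mod 7 = 1 ✓, 155 mod 8 = 3 ✓.

x ≡ 155 (mod 168).


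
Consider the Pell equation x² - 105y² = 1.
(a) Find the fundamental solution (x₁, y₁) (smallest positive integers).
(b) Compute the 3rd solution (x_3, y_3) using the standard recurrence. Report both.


Step 1: Find the fundamental solution (x₁, y₁) of x² - 105y² = 1.
  Expand √105 as a continued fraction. a₀ = ⌊√105⌋ = 10; iterate m_{k+1} = d_k·a_k − m_k, d_{k+1} = (105 − m_{k+1}²)/d_k, a_{k+1} = ⌊(a₀ + m_{k+1})/d_{k+1}⌋ (starting m₀ = 0, d₀ = 1), with convergents p_k = a_k·p_{k-1} + p_{k-2}, q_k = a_k·q_{k-1} + q_{k-2} (p₋₁ = 1, q₋₁ = 0):
  k = 0: a₀ = 10; p₀/q₀ = 10/1; p₀² − 105·q₀² = 100 − 105 = -5.
  k = 1: m = 10, d = 5, a = ⌊(10 + 10)/5⌋ = 4; p/q = (4·10 + 1)/(4·1 + 0) = 41/4; p² − 105·q² = 1681 − 1680 = 1.
  The first convergent with p² − 105·q² = 1 gives the fundamental solution (x₁, y₁) = (41, 4).
Step 2: Apply the recurrence (x_{n+1}, y_{n+1}) = (x₁x_n + 105y₁y_n, x₁y_n + y₁x_n) repeatedly.
  From (x_1, y_1) = (41, 4): x_2 = 41·41 + 105·4·4 = 3361; y_2 = 41·4 + 4·41 = 328.
  From (x_2, y_2) = (3361, 328): x_3 = 41·3361 + 105·4·328 = 275561; y_3 = 41·328 + 4·3361 = 26892.
Step 3: Verify x_3² - 105·y_3² = 75933864721 - 75933864720 = 1 (should be 1). ✓

(x_1, y_1) = (41, 4); (x_3, y_3) = (275561, 26892).


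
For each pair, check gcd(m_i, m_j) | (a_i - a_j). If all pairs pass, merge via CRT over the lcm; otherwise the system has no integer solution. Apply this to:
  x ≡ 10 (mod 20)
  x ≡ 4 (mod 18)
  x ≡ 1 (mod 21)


Moduli 20, 18, 21 are not pairwise coprime, so CRT works modulo lcm(m_i) when all pairwise compatibility conditions hold.
Pairwise compatibility: gcd(m_i, m_j) must divide a_i - a_j for every pair.
Merge one congruence at a time:
  Start: x ≡ 10 (mod 20).
  Combine with x ≡ 4 (mod 18): gcd(20, 18) = 2; 4 - 10 = -6, which IS divisible by 2, so compatible.
    Write x = 10 + 20·t and substitute into x ≡ 4 (mod 18): 20·t ≡ 4 − 10 = -6 (mod 18).
    Divide the congruence (and modulus) by g = 2: 10·t ≡ -3 (mod 9).
    Reduce coefficients mod 9: 1·t ≡ 6 (mod 9).
    So t ≡ 6 (mod 9).
    Then x = 10 + 20·6 = 130, valid modulo lcm(20, 18) = 180: x ≡ 130 (mod 180).
  Combine with x ≡ 1 (mod 21): gcd(180, 21) = 3; 1 - 130 = -129, which IS divisible by 3, so compatible.
    Write x = 130 + 180·t and substitute into x ≡ 1 (mod 21): 180·t ≡ 1 − 130 = -129 (mod 21).
    Divide the congruence (and modulus) by g = 3: 60·t ≡ -43 (mod 7).
    Reduce coefficients mod 7: 4·t ≡ 6 (mod 7).
    The inverse of 4 mod 7 is 2 (since 4·2 = 8 = 1·7 + 1), so t ≡ 2·6 = 12 ≡ 5 (mod 7).
    Then x = 130 + 180·5 = 1030, valid modulo lcm(180, 21) = 1260: x ≡ 1030 (mod 1260).
Verify: 1030 mod 20 = 10, 1030 mod 18 = 4, 1030 mod 21 = 1.

x ≡ 1030 (mod 1260).


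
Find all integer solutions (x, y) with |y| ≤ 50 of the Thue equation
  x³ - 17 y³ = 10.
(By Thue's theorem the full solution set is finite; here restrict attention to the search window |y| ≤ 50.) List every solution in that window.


The equation is x³ - 17y³ = 10. For fixed y, x³ = 17·y³ + 10, so a solution requires the RHS to be a perfect cube.
Strategy: iterate y from -50 to 50, compute RHS = 17·y³ + 10, and check whether it is a (positive or negative) perfect cube.
Check small values of y:
  y = 0: RHS = 10 is not a perfect cube.
  y = 1: RHS = 27 = (3)³ ⇒ x = 3 works.
  y = -1: RHS = -7 is not a perfect cube.
  y = 2: RHS = 146 is not a perfect cube.
  y = -2: RHS = -126 is not a perfect cube.
  y = 3: RHS = 469 is not a perfect cube.
  y = -3: RHS = -449 is not a perfect cube.
Continuing the search up to |y| = 50 finds no further solutions beyond those listed.
Collected solutions: (3, 1).

Solutions (with |y| ≤ 50): (3, 1).


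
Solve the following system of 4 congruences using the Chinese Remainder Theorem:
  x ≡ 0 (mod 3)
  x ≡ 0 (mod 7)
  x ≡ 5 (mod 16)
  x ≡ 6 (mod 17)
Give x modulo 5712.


Product of moduli M = 3 · 7 · 16 · 17 = 5712.
Merge one congruence at a time:
  Start: x ≡ 0 (mod 3).
  Combine with x ≡ 0 (mod 7); new modulus lcm = 21.
    Write x = 0 + 3·t and substitute into x ≡ 0 (mod 7): 3·t ≡ 0 − 0 = 0 (mod 7).
    The inverse of 3 mod 7 is 5 (since 3·5 = 15 = 2·7 + 1), so t ≡ 5·0 = 0 ≡ 0 (mod 7).
    Then x = 0 + 3·0 = 0, valid modulo lcm(3, 7) = 21: x ≡ 0 (mod 21).
  Combine with x ≡ 5 (mod 16); new modulus lcm = 336.
    Write x = 0 + 21·t and substitute into x ≡ 5 (mod 16): 21·t ≡ 5 − 0 = 5 (mod 16).
    Reduce coefficients mod 16: 5·t ≡ 5 (mod 16).
    The inverse of 5 mod 16 is 13 (since 5·13 = 65 = 4·16 + 1), so t ≡ 13·5 = 65 ≡ 1 (mod 16).
    Then x = 0 + 21·1 = 21, valid modulo lcm(21, 16) = 336: x ≡ 21 (mod 336).
  Combine with x ≡ 6 (mod 17); new modulus lcm = 5712.
    Write x = 21 + 336·t and substitute into x ≡ 6 (mod 17): 336·t ≡ 6 − 21 = -15 (mod 17).
    Reduce coefficients mod 17: 13·t ≡ 2 (mod 17).
    The inverse of 13 mod 17 is 4 (since 13·4 = 52 = 3·17 + 1), so t ≡ 4·2 = 8 ≡ 8 (mod 17).
    Then x = 21 + 336·8 = 2709, valid modulo lcm(336, 17) = 5712: x ≡ 2709 (mod 5712).
Verify against each original: 2709 mod 3 = 0, 2709 mod 7 = 0, 2709 mod 16 = 5, 2709 mod 17 = 6.

x ≡ 2709 (mod 5712).


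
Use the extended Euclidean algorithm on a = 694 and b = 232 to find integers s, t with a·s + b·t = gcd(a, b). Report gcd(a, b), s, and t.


Euclidean algorithm on (694, 232) — divide until remainder is 0:
  694 = 2 · 232 + 230
  232 = 1 · 230 + 2
  230 = 115 · 2 + 0
gcd(694, 232) = 2.
Track Bezout coefficients alongside the remainders: start with r₀ = 694 = a·1 + b·0 (s = 1, t = 0) and r₁ = 232 = a·0 + b·1 (s = 0, t = 1); each new remainder r_{k+1} = r_{k-1} − q_k·r_k inherits s_{k+1} = s_{k-1} − q_k·s_k, t_{k+1} = t_{k-1} − q_k·t_k, so r_k = a·s_k + b·t_k at every step:
  q = 2: r = 230, s = 1 − 2·0 = 1, t = 0 − 2·1 = -2  (check: 694·1 + 232·(-2) = 230)
  q = 1: r = 2, s = 0 − 1·1 = -1, t = 1 − 1·(-2) = 3  (check: 694·(-1) + 232·3 = 2)
The row with r = 2 (the gcd) gives the Bezout coefficients s = -1, t = 3.
Result: 694 · (-1) + 232 · (3) = 2.

gcd(694, 232) = 2; s = -1, t = 3 (check: 694·(-1) + 232·3 = 2).


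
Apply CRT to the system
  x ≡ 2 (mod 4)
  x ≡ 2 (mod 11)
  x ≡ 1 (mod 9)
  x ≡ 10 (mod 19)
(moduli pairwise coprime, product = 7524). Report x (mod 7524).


Product of moduli M = 4 · 11 · 9 · 19 = 7524.
Merge one congruence at a time:
  Start: x ≡ 2 (mod 4).
  Combine with x ≡ 2 (mod 11); new modulus lcm = 44.
    Write x = 2 + 4·t and substitute into x ≡ 2 (mod 11): 4·t ≡ 2 − 2 = 0 (mod 11).
    The inverse of 4 mod 11 is 3 (since 4·3 = 12 = 1·11 + 1), so t ≡ 3·0 = 0 ≡ 0 (mod 11).
    Then x = 2 + 4·0 = 2, valid modulo lcm(4, 11) = 44: x ≡ 2 (mod 44).
  Combine with x ≡ 1 (mod 9); new modulus lcm = 396.
    Write x = 2 + 44·t and substitute into x ≡ 1 (mod 9): 44·t ≡ 1 − 2 = -1 (mod 9).
    Reduce coefficients mod 9: 8·t ≡ 8 (mod 9).
    The inverse of 8 mod 9 is 8 (since 8·8 = 64 = 7·9 + 1), so t ≡ 8·8 = 64 ≡ 1 (mod 9).
    Then x = 2 + 44·1 = 46, valid modulo lcm(44, 9) = 396: x ≡ 46 (mod 396).
  Combine with x ≡ 10 (mod 19); new modulus lcm = 7524.
    Write x = 46 + 396·t and substitute into x ≡ 10 (mod 19): 396·t ≡ 10 − 46 = -36 (mod 19).
    Reduce coefficients mod 19: 16·t ≡ 2 (mod 19).
    The inverse of 16 mod 19 is 6 (since 16·6 = 96 = 5·19 + 1), so t ≡ 6·2 = 12 ≡ 12 (mod 19).
    Then x = 46 + 396·12 = 4798, valid modulo lcm(396, 19) = 7524: x ≡ 4798 (mod 7524).
Verify against each original: 4798 mod 4 = 2, 4798 mod 11 = 2, 4798 mod 9 = 1, 4798 mod 19 = 10.

x ≡ 4798 (mod 7524).


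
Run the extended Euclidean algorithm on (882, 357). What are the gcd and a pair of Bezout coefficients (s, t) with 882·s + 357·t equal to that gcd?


Euclidean algorithm on (882, 357) — divide until remainder is 0:
  882 = 2 · 357 + 168
  357 = 2 · 168 + 21
  168 = 8 · 21 + 0
gcd(882, 357) = 21.
Track Bezout coefficients alongside the remainders: start with r₀ = 882 = a·1 + b·0 (s = 1, t = 0) and r₁ = 357 = a·0 + b·1 (s = 0, t = 1); each new remainder r_{k+1} = r_{k-1} − q_k·r_k inherits s_{k+1} = s_{k-1} − q_k·s_k, t_{k+1} = t_{k-1} − q_k·t_k, so r_k = a·s_k + b·t_k at every step:
  q = 2: r = 168, s = 1 − 2·0 = 1, t = 0 − 2·1 = -2  (check: 882·1 + 357·(-2) = 168)
  q = 2: r = 21, s = 0 − 2·1 = -2, t = 1 − 2·(-2) = 5  (check: 882·(-2) + 357·5 = 21)
The row with r = 21 (the gcd) gives the Bezout coefficients s = -2, t = 5.
Result: 882 · (-2) + 357 · (5) = 21.

gcd(882, 357) = 21; s = -2, t = 5 (check: 882·(-2) + 357·5 = 21).


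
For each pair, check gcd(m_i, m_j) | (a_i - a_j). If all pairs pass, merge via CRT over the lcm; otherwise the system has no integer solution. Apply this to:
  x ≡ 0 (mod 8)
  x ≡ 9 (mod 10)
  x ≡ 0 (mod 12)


Moduli 8, 10, 12 are not pairwise coprime, so CRT works modulo lcm(m_i) when all pairwise compatibility conditions hold.
Pairwise compatibility: gcd(m_i, m_j) must divide a_i - a_j for every pair.
Merge one congruence at a time:
  Start: x ≡ 0 (mod 8).
  Combine with x ≡ 9 (mod 10): gcd(8, 10) = 2, and 9 - 0 = 9 is NOT divisible by 2.
    ⇒ system is inconsistent (no integer solution).

No solution (the system is inconsistent).


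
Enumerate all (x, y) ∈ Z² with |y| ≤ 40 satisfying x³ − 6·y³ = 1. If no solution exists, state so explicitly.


The equation is x³ - 6y³ = 1. For fixed y, x³ = 6·y³ + 1, so a solution requires the RHS to be a perfect cube.
Strategy: iterate y from -40 to 40, compute RHS = 6·y³ + 1, and check whether it is a (positive or negative) perfect cube.
Check small values of y:
  y = 0: RHS = 1 = (1)³ ⇒ x = 1 works.
  y = 1: RHS = 7 is not a perfect cube.
  y = -1: RHS = -5 is not a perfect cube.
  y = 2: RHS = 49 is not a perfect cube.
  y = -2: RHS = -47 is not a perfect cube.
  y = 3: RHS = 163 is not a perfect cube.
  y = -3: RHS = -161 is not a perfect cube.
Continuing the search up to |y| = 40 finds no further solutions beyond those listed.
Collected solutions: (1, 0).

Solutions (with |y| ≤ 40): (1, 0).


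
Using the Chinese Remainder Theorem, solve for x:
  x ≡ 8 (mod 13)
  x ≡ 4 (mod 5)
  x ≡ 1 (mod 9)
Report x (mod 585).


Moduli 13, 5, 9 are pairwise coprime; by CRT there is a unique solution modulo M = 13 · 5 · 9 = 585.
Solve pairwise, accumulating the modulus:
  Start with x ≡ 8 (mod 13).
  Combine with x ≡ 4 (mod 5): since gcd(13, 5) = 1, we get a unique residue mod 65.
    Write x = 8 + 13·t and substitute into x ≡ 4 (mod 5): 13·t ≡ 4 − 8 = -4 (mod 5).
    Reduce coefficients mod 5: 3·t ≡ 1 (mod 5).
    The inverse of 3 mod 5 is 2 (since 3·2 = 6 = 1·5 + 1), so t ≡ 2·1 = 2 ≡ 2 (mod 5).
    Then x = 8 + 13·2 = 34, valid modulo lcm(13, 5) = 65: x ≡ 34 (mod 65).
  Combine with x ≡ 1 (mod 9): since gcd(65, 9) = 1, we get a unique residue mod 585.
    Write x = 34 + 65·t and substitute into x ≡ 1 (mod 9): 65·t ≡ 1 − 34 = -33 (mod 9).
    Reduce coefficients mod 9: 2·t ≡ 3 (mod 9).
    The inverse of 2 mod 9 is 5 (since 2·5 = 10 = 1·9 + 1), so t ≡ 5·3 = 15 ≡ 6 (mod 9).
    Then x = 34 + 65·6 = 424, valid modulo lcm(65, 9) = 585: x ≡ 424 (mod 585).
Verify: 424 mod 13 = 8 ✓, 424 mod 5 = 4 ✓, 424 mod 9 = 1 ✓.

x ≡ 424 (mod 585).


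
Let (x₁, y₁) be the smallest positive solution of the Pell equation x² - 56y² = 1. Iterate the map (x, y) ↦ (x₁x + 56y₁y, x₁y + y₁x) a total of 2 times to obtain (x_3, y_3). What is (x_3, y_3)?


Step 1: Find the fundamental solution (x₁, y₁) of x² - 56y² = 1.
  Expand √56 as a continued fraction. a₀ = ⌊√56⌋ = 7; iterate m_{k+1} = d_k·a_k − m_k, d_{k+1} = (56 − m_{k+1}²)/d_k, a_{k+1} = ⌊(a₀ + m_{k+1})/d_{k+1}⌋ (starting m₀ = 0, d₀ = 1), with convergents p_k = a_k·p_{k-1} + p_{k-2}, q_k = a_k·q_{k-1} + q_{k-2} (p₋₁ = 1, q₋₁ = 0):
  k = 0: a₀ = 7; p₀/q₀ = 7/1; p₀² − 56·q₀² = 49 − 56 = -7.
  k = 1: m = 7, d = 7, a = ⌊(7 + 7)/7⌋ = 2; p/q = (2·7 + 1)/(2·1 + 0) = 15/2; p² − 56·q² = 225 − 224 = 1.
  The first convergent with p² − 56·q² = 1 gives the fundamental solution (x₁, y₁) = (15, 2).
Step 2: Apply the recurrence (x_{n+1}, y_{n+1}) = (x₁x_n + 56y₁y_n, x₁y_n + y₁x_n) repeatedly.
  From (x_1, y_1) = (15, 2): x_2 = 15·15 + 56·2·2 = 449; y_2 = 15·2 + 2·15 = 60.
  From (x_2, y_2) = (449, 60): x_3 = 15·449 + 56·2·60 = 13455; y_3 = 15·60 + 2·449 = 1798.
Step 3: Verify x_3² - 56·y_3² = 181037025 - 181037024 = 1 (should be 1). ✓

(x_1, y_1) = (15, 2); (x_3, y_3) = (13455, 1798).


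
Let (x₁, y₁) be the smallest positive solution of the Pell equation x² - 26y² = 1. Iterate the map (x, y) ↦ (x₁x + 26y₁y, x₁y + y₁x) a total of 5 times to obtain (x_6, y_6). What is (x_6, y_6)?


Step 1: Find the fundamental solution (x₁, y₁) of x² - 26y² = 1.
  Expand √26 as a continued fraction. a₀ = ⌊√26⌋ = 5; iterate m_{k+1} = d_k·a_k − m_k, d_{k+1} = (26 − m_{k+1}²)/d_k, a_{k+1} = ⌊(a₀ + m_{k+1})/d_{k+1}⌋ (starting m₀ = 0, d₀ = 1), with convergents p_k = a_k·p_{k-1} + p_{k-2}, q_k = a_k·q_{k-1} + q_{k-2} (p₋₁ = 1, q₋₁ = 0):
  k = 0: a₀ = 5; p₀/q₀ = 5/1; p₀² − 26·q₀² = 25 − 26 = -1.
  k = 1: m = 5, d = 1, a = ⌊(5 + 5)/1⌋ = 10; p/q = (10·5 + 1)/(10·1 + 0) = 51/10; p² − 26·q² = 2601 − 2600 = 1.
  The first convergent with p² − 26·q² = 1 gives the fundamental solution (x₁, y₁) = (51, 10).
Step 2: Apply the recurrence (x_{n+1}, y_{n+1}) = (x₁x_n + 26y₁y_n, x₁y_n + y₁x_n) repeatedly.
  From (x_1, y_1) = (51, 10): x_2 = 51·51 + 26·10·10 = 5201; y_2 = 51·10 + 10·51 = 1020.
  From (x_2, y_2) = (5201, 1020): x_3 = 51·5201 + 26·10·1020 = 530451; y_3 = 51·1020 + 10·5201 = 104030.
  From (x_3, y_3) = (530451, 104030): x_4 = 51·530451 + 26·10·104030 = 54100801; y_4 = 51·104030 + 10·530451 = 10610040.
  From (x_4, y_4) = (54100801, 10610040): x_5 = 51·54100801 + 26·10·10610040 = 5517751251; y_5 = 51·10610040 + 10·54100801 = 1082120050.
  From (x_5, y_5) = (5517751251, 1082120050): x_6 = 51·5517751251 + 26·10·1082120050 = 562756526801; y_6 = 51·1082120050 + 10·5517751251 = 110365635060.
Step 3: Verify x_6² - 26·y_6² = 316694908457124631293601 - 316694908457124631293600 = 1 (should be 1). ✓

(x_1, y_1) = (51, 10); (x_6, y_6) = (562756526801, 110365635060).


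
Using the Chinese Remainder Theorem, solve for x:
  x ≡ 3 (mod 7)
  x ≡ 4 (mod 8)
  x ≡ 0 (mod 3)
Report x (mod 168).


Moduli 7, 8, 3 are pairwise coprime; by CRT there is a unique solution modulo M = 7 · 8 · 3 = 168.
Solve pairwise, accumulating the modulus:
  Start with x ≡ 3 (mod 7).
  Combine with x ≡ 4 (mod 8): since gcd(7, 8) = 1, we get a unique residue mod 56.
    Write x = 3 + 7·t and substitute into x ≡ 4 (mod 8): 7·t ≡ 4 − 3 = 1 (mod 8).
    The inverse of 7 mod 8 is 7 (since 7·7 = 49 = 6·8 + 1), so t ≡ 7·1 = 7 ≡ 7 (mod 8).
    Then x = 3 + 7·7 = 52, valid modulo lcm(7, 8) = 56: x ≡ 52 (mod 56).
  Combine with x ≡ 0 (mod 3): since gcd(56, 3) = 1, we get a unique residue mod 168.
    Write x = 52 + 56·t and substitute into x ≡ 0 (mod 3): 56·t ≡ 0 − 52 = -52 (mod 3).
    Reduce coefficients mod 3: 2·t ≡ 2 (mod 3).
    The inverse of 2 mod 3 is 2 (since 2·2 = 4 = 1·3 + 1), so t ≡ 2·2 = 4 ≡ 1 (mod 3).
    Then x = 52 + 56·1 = 108, valid modulo lcm(56, 3) = 168: x ≡ 108 (mod 168).
Verify: 108 mod 7 = 3 ✓, 108 mod 8 = 4 ✓, 108 mod 3 = 0 ✓.

x ≡ 108 (mod 168).


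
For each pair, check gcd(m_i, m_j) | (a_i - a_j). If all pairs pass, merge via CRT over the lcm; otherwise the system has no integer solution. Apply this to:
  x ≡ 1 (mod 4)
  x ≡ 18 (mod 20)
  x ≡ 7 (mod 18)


Moduli 4, 20, 18 are not pairwise coprime, so CRT works modulo lcm(m_i) when all pairwise compatibility conditions hold.
Pairwise compatibility: gcd(m_i, m_j) must divide a_i - a_j for every pair.
Merge one congruence at a time:
  Start: x ≡ 1 (mod 4).
  Combine with x ≡ 18 (mod 20): gcd(4, 20) = 4, and 18 - 1 = 17 is NOT divisible by 4.
    ⇒ system is inconsistent (no integer solution).

No solution (the system is inconsistent).


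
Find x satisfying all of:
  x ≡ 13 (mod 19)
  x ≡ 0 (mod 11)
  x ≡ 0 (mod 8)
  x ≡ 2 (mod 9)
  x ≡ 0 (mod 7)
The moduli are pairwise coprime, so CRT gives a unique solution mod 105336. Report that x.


Product of moduli M = 19 · 11 · 8 · 9 · 7 = 105336.
Merge one congruence at a time:
  Start: x ≡ 13 (mod 19).
  Combine with x ≡ 0 (mod 11); new modulus lcm = 209.
    Write x = 13 + 19·t and substitute into x ≡ 0 (mod 11): 19·t ≡ 0 − 13 = -13 (mod 11).
    Reduce coefficients mod 11: 8·t ≡ 9 (mod 11).
    The inverse of 8 mod 11 is 7 (since 8·7 = 56 = 5·11 + 1), so t ≡ 7·9 = 63 ≡ 8 (mod 11).
    Then x = 13 + 19·8 = 165, valid modulo lcm(19, 11) = 209: x ≡ 165 (mod 209).
  Combine with x ≡ 0 (mod 8); new modulus lcm = 1672.
    Write x = 165 + 209·t and substitute into x ≡ 0 (mod 8): 209·t ≡ 0 − 165 = -165 (mod 8).
    Reduce coefficients mod 8: 1·t ≡ 3 (mod 8).
    So t ≡ 3 (mod 8).
    Then x = 165 + 209·3 = 792, valid modulo lcm(209, 8) = 1672: x ≡ 792 (mod 1672).
  Combine with x ≡ 2 (mod 9); new modulus lcm = 15048.
    Write x = 792 + 1672·t and substitute into x ≡ 2 (mod 9): 1672·t ≡ 2 − 792 = -790 (mod 9).
    Reduce coefficients mod 9: 7·t ≡ 2 (mod 9).
    The inverse of 7 mod 9 is 4 (since 7·4 = 28 = 3·9 + 1), so t ≡ 4·2 = 8 ≡ 8 (mod 9).
    Then x = 792 + 1672·8 = 14168, valid modulo lcm(1672, 9) = 15048: x ≡ 14168 (mod 15048).
  Combine with x ≡ 0 (mod 7); new modulus lcm = 105336.
    Write x = 14168 + 15048·t and substitute into x ≡ 0 (mod 7): 15048·t ≡ 0 − 14168 = -14168 (mod 7).
    Reduce coefficients mod 7: 5·t ≡ 0 (mod 7).
    The inverse of 5 mod 7 is 3 (since 5·3 = 15 = 2·7 + 1), so t ≡ 3·0 = 0 ≡ 0 (mod 7).
    Then x = 14168 + 15048·0 = 14168, valid modulo lcm(15048, 7) = 105336: x ≡ 14168 (mod 105336).
Verify against each original: 14168 mod 19 = 13, 14168 mod 11 = 0, 14168 mod 8 = 0, 14168 mod 9 = 2, 14168 mod 7 = 0.

x ≡ 14168 (mod 105336).


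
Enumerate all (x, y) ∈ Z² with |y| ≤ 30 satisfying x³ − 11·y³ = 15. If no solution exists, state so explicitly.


The equation is x³ - 11y³ = 15. For fixed y, x³ = 11·y³ + 15, so a solution requires the RHS to be a perfect cube.
Strategy: iterate y from -30 to 30, compute RHS = 11·y³ + 15, and check whether it is a (positive or negative) perfect cube.
Check small values of y:
  y = 0: RHS = 15 is not a perfect cube.
  y = 1: RHS = 26 is not a perfect cube.
  y = -1: RHS = 4 is not a perfect cube.
  y = 2: RHS = 103 is not a perfect cube.
  y = -2: RHS = -73 is not a perfect cube.
  y = 3: RHS = 312 is not a perfect cube.
  y = -3: RHS = -282 is not a perfect cube.
Continuing the search up to |y| = 30 finds no solutions either.
No (x, y) in the scanned range satisfies the equation.

No integer solutions with |y| ≤ 30.


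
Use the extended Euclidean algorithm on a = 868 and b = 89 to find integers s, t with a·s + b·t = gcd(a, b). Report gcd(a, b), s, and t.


Euclidean algorithm on (868, 89) — divide until remainder is 0:
  868 = 9 · 89 + 67
  89 = 1 · 67 + 22
  67 = 3 · 22 + 1
  22 = 22 · 1 + 0
gcd(868, 89) = 1.
Track Bezout coefficients alongside the remainders: start with r₀ = 868 = a·1 + b·0 (s = 1, t = 0) and r₁ = 89 = a·0 + b·1 (s = 0, t = 1); each new remainder r_{k+1} = r_{k-1} − q_k·r_k inherits s_{k+1} = s_{k-1} − q_k·s_k, t_{k+1} = t_{k-1} − q_k·t_k, so r_k = a·s_k + b·t_k at every step:
  q = 9: r = 67, s = 1 − 9·0 = 1, t = 0 − 9·1 = -9  (check: 868·1 + 89·(-9) = 67)
  q = 1: r = 22, s = 0 − 1·1 = -1, t = 1 − 1·(-9) = 10  (check: 868·(-1) + 89·10 = 22)
  q = 3: r = 1, s = 1 − 3·(-1) = 4, t = -9 − 3·10 = -39  (check: 868·4 + 89·(-39) = 1)
The row with r = 1 (the gcd) gives the Bezout coefficients s = 4, t = -39.
Result: 868 · (4) + 89 · (-39) = 1.

gcd(868, 89) = 1; s = 4, t = -39 (check: 868·4 + 89·(-39) = 1).


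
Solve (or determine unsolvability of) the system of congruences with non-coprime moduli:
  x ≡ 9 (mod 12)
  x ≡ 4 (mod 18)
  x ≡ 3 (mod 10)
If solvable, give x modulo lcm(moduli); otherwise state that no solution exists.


Moduli 12, 18, 10 are not pairwise coprime, so CRT works modulo lcm(m_i) when all pairwise compatibility conditions hold.
Pairwise compatibility: gcd(m_i, m_j) must divide a_i - a_j for every pair.
Merge one congruence at a time:
  Start: x ≡ 9 (mod 12).
  Combine with x ≡ 4 (mod 18): gcd(12, 18) = 6, and 4 - 9 = -5 is NOT divisible by 6.
    ⇒ system is inconsistent (no integer solution).

No solution (the system is inconsistent).


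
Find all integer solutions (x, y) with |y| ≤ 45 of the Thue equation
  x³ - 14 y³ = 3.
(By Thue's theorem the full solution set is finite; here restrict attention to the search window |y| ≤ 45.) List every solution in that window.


The equation is x³ - 14y³ = 3. For fixed y, x³ = 14·y³ + 3, so a solution requires the RHS to be a perfect cube.
Strategy: iterate y from -45 to 45, compute RHS = 14·y³ + 3, and check whether it is a (positive or negative) perfect cube.
Check small values of y:
  y = 0: RHS = 3 is not a perfect cube.
  y = 1: RHS = 17 is not a perfect cube.
  y = -1: RHS = -11 is not a perfect cube.
  y = 2: RHS = 115 is not a perfect cube.
  y = -2: RHS = -109 is not a perfect cube.
  y = 3: RHS = 381 is not a perfect cube.
  y = -3: RHS = -375 is not a perfect cube.
Continuing the search up to |y| = 45 finds no solutions either.
No (x, y) in the scanned range satisfies the equation.

No integer solutions with |y| ≤ 45.


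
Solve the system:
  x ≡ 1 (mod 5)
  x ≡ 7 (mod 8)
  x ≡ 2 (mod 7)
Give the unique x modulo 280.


Moduli 5, 8, 7 are pairwise coprime; by CRT there is a unique solution modulo M = 5 · 8 · 7 = 280.
Solve pairwise, accumulating the modulus:
  Start with x ≡ 1 (mod 5).
  Combine with x ≡ 7 (mod 8): since gcd(5, 8) = 1, we get a unique residue mod 40.
    Write x = 1 + 5·t and substitute into x ≡ 7 (mod 8): 5·t ≡ 7 − 1 = 6 (mod 8).
    The inverse of 5 mod 8 is 5 (since 5·5 = 25 = 3·8 + 1), so t ≡ 5·6 = 30 ≡ 6 (mod 8).
    Then x = 1 + 5·6 = 31, valid modulo lcm(5, 8) = 40: x ≡ 31 (mod 40).
  Combine with x ≡ 2 (mod 7): since gcd(40, 7) = 1, we get a unique residue mod 280.
    Write x = 31 + 40·t and substitute into x ≡ 2 (mod 7): 40·t ≡ 2 − 31 = -29 (mod 7).
    Reduce coefficients mod 7: 5·t ≡ 6 (mod 7).
    The inverse of 5 mod 7 is 3 (since 5·3 = 15 = 2·7 + 1), so t ≡ 3·6 = 18 ≡ 4 (mod 7).
    Then x = 31 + 40·4 = 191, valid modulo lcm(40, 7) = 280: x ≡ 191 (mod 280).
Verify: 191 mod 5 = 1 ✓, 191 mod 8 = 7 ✓, 191 mod 7 = 2 ✓.

x ≡ 191 (mod 280).


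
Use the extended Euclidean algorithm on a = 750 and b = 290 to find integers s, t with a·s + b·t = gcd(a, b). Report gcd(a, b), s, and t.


Euclidean algorithm on (750, 290) — divide until remainder is 0:
  750 = 2 · 290 + 170
  290 = 1 · 170 + 120
  170 = 1 · 120 + 50
  120 = 2 · 50 + 20
  50 = 2 · 20 + 10
  20 = 2 · 10 + 0
gcd(750, 290) = 10.
Track Bezout coefficients alongside the remainders: start with r₀ = 750 = a·1 + b·0 (s = 1, t = 0) and r₁ = 290 = a·0 + b·1 (s = 0, t = 1); each new remainder r_{k+1} = r_{k-1} − q_k·r_k inherits s_{k+1} = s_{k-1} − q_k·s_k, t_{k+1} = t_{k-1} − q_k·t_k, so r_k = a·s_k + b·t_k at every step:
  q = 2: r = 170, s = 1 − 2·0 = 1, t = 0 − 2·1 = -2  (check: 750·1 + 290·(-2) = 170)
  q = 1: r = 120, s = 0 − 1·1 = -1, t = 1 − 1·(-2) = 3  (check: 750·(-1) + 290·3 = 120)
  q = 1: r = 50, s = 1 − 1·(-1) = 2, t = -2 − 1·3 = -5  (check: 750·2 + 290·(-5) = 50)
  q = 2: r = 20, s = -1 − 2·2 = -5, t = 3 − 2·(-5) = 13  (check: 750·(-5) + 290·13 = 20)
  q = 2: r = 10, s = 2 − 2·(-5) = 12, t = -5 − 2·13 = -31  (check: 750·12 + 290·(-31) = 10)
The row with r = 10 (the gcd) gives the Bezout coefficients s = 12, t = -31.
Result: 750 · (12) + 290 · (-31) = 10.

gcd(750, 290) = 10; s = 12, t = -31 (check: 750·12 + 290·(-31) = 10).


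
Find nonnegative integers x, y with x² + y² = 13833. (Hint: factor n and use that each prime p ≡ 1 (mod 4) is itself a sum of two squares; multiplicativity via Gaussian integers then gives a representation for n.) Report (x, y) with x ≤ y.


Step 1: Factor n = 13833 = 3^2 · 29 · 53.
Step 2: Check the mod-4 condition on each prime factor: 3 ≡ 3 (mod 4), exponent 2 (must be even); 29 ≡ 1 (mod 4), exponent 1; 53 ≡ 1 (mod 4), exponent 1.
All primes ≡ 3 (mod 4) appear to even exponent (or don't appear), so by the two-squares theorem n IS expressible as a sum of two squares.
Step 3: Build a representation. Group n = k² · m with k = 3 and m = 29 · 53 = 1537 (a product of primes ≡ 1 (mod 4)); a representation of m scales to one of n via (k·x)² + (k·y)² = k²(x² + y²). Each prime p ≡ 1 (mod 4) is itself a sum of two squares; find a² by testing p − a² for a perfect square:
  29: 29 − 1² = 28, 29 − 2² = 25 = 5² ⇒ 29 = 2² + 5².
  53: 53 − 1² = 52, 53 − 2² = 49 = 7² ⇒ 53 = 2² + 7².
  Combine using the Brahmagupta–Fibonacci identity (a² + b²)(c² + d²) = (ac − bd)² + (ad + bc)² = (ac + bd)² + (ad − bc)²:
  29 · 53 = 1537: from (2² + 5²)(2² + 7²), take (2·2 − 5·7, 2·7 + 5·2) = (4 − 35, 14 + 10) = (-31, 24); dropping signs (only squares matter) gives (31, 24); check 31² + 24² = 961 + 576 = 1537 ✓.
  Scale by k = 3: (3·31, 3·24) = (93, 72).
Step 4: Order so x ≤ y and verify: 72² + 93² = 5184 + 8649 = 13833 = n. ✓

n = 13833 = 72² + 93² (one valid representation with x ≤ y).


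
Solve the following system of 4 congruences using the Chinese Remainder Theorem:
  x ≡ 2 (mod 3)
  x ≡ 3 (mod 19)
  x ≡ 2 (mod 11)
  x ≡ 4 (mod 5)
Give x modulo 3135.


Product of moduli M = 3 · 19 · 11 · 5 = 3135.
Merge one congruence at a time:
  Start: x ≡ 2 (mod 3).
  Combine with x ≡ 3 (mod 19); new modulus lcm = 57.
    Write x = 2 + 3·t and substitute into x ≡ 3 (mod 19): 3·t ≡ 3 − 2 = 1 (mod 19).
    The inverse of 3 mod 19 is 13 (since 3·13 = 39 = 2·19 + 1), so t ≡ 13·1 = 13 ≡ 13 (mod 19).
    Then x = 2 + 3·13 = 41, valid modulo lcm(3, 19) = 57: x ≡ 41 (mod 57).
  Combine with x ≡ 2 (mod 11); new modulus lcm = 627.
    Write x = 41 + 57·t and substitute into x ≡ 2 (mod 11): 57·t ≡ 2 − 41 = -39 (mod 11).
    Reduce coefficients mod 11: 2·t ≡ 5 (mod 11).
    The inverse of 2 mod 11 is 6 (since 2·6 = 12 = 1·11 + 1), so t ≡ 6·5 = 30 ≡ 8 (mod 11).
    Then x = 41 + 57·8 = 497, valid modulo lcm(57, 11) = 627: x ≡ 497 (mod 627).
  Combine with x ≡ 4 (mod 5); new modulus lcm = 3135.
    Write x = 497 + 627·t and substitute into x ≡ 4 (mod 5): 627·t ≡ 4 − 497 = -493 (mod 5).
    Reduce coefficients mod 5: 2·t ≡ 2 (mod 5).
    The inverse of 2 mod 5 is 3 (since 2·3 = 6 = 1·5 + 1), so t ≡ 3·2 = 6 ≡ 1 (mod 5).
    Then x = 497 + 627·1 = 1124, valid modulo lcm(627, 5) = 3135: x ≡ 1124 (mod 3135).
Verify against each original: 1124 mod 3 = 2, 1124 mod 19 = 3, 1124 mod 11 = 2, 1124 mod 5 = 4.

x ≡ 1124 (mod 3135).


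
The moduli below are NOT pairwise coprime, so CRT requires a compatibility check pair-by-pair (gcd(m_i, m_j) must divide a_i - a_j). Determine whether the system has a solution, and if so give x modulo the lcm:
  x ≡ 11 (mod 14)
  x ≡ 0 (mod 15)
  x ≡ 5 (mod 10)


Moduli 14, 15, 10 are not pairwise coprime, so CRT works modulo lcm(m_i) when all pairwise compatibility conditions hold.
Pairwise compatibility: gcd(m_i, m_j) must divide a_i - a_j for every pair.
Merge one congruence at a time:
  Start: x ≡ 11 (mod 14).
  Combine with x ≡ 0 (mod 15): gcd(14, 15) = 1; 0 - 11 = -11, which IS divisible by 1, so compatible.
    Write x = 11 + 14·t and substitute into x ≡ 0 (mod 15): 14·t ≡ 0 − 11 = -11 (mod 15).
    Reduce coefficients mod 15: 14·t ≡ 4 (mod 15).
    The inverse of 14 mod 15 is 14 (since 14·14 = 196 = 13·15 + 1), so t ≡ 14·4 = 56 ≡ 11 (mod 15).
    Then x = 11 + 14·11 = 165, valid modulo lcm(14, 15) = 210: x ≡ 165 (mod 210).
  Combine with x ≡ 5 (mod 10): gcd(210, 10) = 10; 5 - 165 = -160, which IS divisible by 10, so compatible.
    Write x = 165 + 210·t and substitute into x ≡ 5 (mod 10): 210·t ≡ 5 − 165 = -160 (mod 10).
    Divide the congruence (and modulus) by g = 10: 21·t ≡ -16 (mod 1).
    Modulo 1 every t works; take t = 0.
    Then x = 165 + 210·0 = 165, valid modulo lcm(210, 10) = 210: x ≡ 165 (mod 210).
Verify: 165 mod 14 = 11, 165 mod 15 = 0, 165 mod 10 = 5.

x ≡ 165 (mod 210).
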